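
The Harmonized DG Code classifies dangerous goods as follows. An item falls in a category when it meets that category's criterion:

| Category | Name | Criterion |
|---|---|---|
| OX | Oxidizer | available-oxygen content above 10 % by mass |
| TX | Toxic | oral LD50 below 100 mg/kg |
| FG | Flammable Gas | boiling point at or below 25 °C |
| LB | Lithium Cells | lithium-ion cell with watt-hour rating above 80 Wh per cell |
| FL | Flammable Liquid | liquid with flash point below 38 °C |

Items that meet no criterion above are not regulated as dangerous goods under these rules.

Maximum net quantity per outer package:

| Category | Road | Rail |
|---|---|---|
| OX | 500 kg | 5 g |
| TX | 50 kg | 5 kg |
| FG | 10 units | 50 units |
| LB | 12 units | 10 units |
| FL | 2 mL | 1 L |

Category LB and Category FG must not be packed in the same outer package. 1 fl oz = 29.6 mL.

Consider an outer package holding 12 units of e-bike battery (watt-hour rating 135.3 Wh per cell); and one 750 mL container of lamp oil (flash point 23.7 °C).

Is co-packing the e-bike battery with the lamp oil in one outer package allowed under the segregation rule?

The e-bike battery has watt-hour rating 135.3 Wh per cell, which is > 80 Wh per cell, so it is Category LB (Lithium Cells).
The lamp oil has flash point 23.7 °C, which is < 38 °C, so it is Category FL (Flammable Liquid).
No segregation rule bars Category LB with Category FL.

Yes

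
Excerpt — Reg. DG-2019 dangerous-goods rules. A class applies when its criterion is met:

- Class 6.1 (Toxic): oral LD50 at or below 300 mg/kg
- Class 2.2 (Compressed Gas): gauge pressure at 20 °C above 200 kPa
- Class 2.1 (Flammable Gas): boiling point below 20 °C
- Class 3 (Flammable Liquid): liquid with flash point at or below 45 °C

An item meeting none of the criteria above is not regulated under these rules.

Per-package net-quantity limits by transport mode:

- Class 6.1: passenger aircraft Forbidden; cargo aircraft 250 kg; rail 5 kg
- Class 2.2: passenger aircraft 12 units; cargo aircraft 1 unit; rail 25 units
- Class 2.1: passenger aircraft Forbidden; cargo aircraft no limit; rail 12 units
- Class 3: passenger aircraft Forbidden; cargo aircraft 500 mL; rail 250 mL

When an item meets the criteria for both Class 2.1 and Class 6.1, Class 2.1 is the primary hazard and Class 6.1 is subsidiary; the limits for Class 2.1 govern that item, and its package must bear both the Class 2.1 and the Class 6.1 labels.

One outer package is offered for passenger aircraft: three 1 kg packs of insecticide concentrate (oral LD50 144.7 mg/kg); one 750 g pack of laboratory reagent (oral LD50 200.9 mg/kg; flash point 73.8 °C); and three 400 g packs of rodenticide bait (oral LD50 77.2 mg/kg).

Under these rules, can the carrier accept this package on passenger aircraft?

With oral LD50 144.7 mg/kg (≤ 300 mg/kg), the insecticide concentrate falls in Class 6.1.
Oral LD50 200.9 mg/kg meets the Class 6.1 criterion (Toxic), so the laboratory reagent is Class 6.1.
With oral LD50 77.2 mg/kg (≤ 300 mg/kg), the rodenticide bait falls in Class 6.1.
Total Class 6.1: (three 1 kg packs = 3 kg) + 750 g + (three 400 g packs = 1.2 kg) = 4.95 kg.
Class 6.1 is Forbidden by passenger aircraft.

No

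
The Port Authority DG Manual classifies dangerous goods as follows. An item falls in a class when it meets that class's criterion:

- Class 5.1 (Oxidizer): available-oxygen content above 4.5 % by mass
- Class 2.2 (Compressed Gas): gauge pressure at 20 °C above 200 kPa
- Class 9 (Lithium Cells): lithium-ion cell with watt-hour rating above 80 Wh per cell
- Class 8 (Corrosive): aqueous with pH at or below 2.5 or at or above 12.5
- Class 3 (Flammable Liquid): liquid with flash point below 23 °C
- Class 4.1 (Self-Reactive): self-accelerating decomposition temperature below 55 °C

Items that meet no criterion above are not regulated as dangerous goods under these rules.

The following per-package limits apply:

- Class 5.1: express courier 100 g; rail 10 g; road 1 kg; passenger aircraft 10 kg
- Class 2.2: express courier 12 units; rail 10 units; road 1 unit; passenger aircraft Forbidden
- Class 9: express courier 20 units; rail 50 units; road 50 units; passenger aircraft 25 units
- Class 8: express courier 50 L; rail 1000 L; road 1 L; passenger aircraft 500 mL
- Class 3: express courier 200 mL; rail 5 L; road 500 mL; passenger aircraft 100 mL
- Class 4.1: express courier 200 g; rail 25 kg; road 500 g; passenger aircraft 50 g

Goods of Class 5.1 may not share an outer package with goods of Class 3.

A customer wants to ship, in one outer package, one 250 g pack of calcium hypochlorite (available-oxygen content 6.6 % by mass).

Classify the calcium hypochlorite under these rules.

With available-oxygen content 6.6 % by mass (> 4.5 % by mass), the calcium hypochlorite falls in Class 5.1.

Class 5.1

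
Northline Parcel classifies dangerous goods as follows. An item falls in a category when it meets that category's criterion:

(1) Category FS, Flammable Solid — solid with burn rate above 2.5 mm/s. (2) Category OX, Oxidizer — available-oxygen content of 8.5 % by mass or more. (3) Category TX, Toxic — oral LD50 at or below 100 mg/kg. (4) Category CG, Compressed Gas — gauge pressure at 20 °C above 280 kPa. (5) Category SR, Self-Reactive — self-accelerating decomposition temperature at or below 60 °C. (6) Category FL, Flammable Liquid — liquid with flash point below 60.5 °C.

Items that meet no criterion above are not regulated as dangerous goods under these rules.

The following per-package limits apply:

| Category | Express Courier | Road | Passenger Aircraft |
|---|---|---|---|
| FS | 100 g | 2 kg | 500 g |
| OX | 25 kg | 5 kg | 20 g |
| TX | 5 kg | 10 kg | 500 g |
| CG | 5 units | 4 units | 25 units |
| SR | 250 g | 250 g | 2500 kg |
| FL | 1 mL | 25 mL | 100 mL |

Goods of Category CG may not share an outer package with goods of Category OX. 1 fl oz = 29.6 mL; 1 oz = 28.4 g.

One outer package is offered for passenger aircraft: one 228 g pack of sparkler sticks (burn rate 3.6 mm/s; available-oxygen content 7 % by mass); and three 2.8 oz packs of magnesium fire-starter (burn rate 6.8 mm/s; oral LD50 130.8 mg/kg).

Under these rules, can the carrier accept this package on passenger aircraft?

With burn rate 3.6 mm/s (> 2.5 mm/s), the sparkler sticks fall in Category FS.
Burn rate 6.8 mm/s meets the Category FS criterion (Flammable Solid), so the magnesium fire-starter is Category FS.
Total Category FS: 228 g + (three 2.8 oz packs = 238.56 g) = 466.56 g.
466.56 g ≤ 500 g (passenger aircraft limit, Category FS) — within limit.

Yes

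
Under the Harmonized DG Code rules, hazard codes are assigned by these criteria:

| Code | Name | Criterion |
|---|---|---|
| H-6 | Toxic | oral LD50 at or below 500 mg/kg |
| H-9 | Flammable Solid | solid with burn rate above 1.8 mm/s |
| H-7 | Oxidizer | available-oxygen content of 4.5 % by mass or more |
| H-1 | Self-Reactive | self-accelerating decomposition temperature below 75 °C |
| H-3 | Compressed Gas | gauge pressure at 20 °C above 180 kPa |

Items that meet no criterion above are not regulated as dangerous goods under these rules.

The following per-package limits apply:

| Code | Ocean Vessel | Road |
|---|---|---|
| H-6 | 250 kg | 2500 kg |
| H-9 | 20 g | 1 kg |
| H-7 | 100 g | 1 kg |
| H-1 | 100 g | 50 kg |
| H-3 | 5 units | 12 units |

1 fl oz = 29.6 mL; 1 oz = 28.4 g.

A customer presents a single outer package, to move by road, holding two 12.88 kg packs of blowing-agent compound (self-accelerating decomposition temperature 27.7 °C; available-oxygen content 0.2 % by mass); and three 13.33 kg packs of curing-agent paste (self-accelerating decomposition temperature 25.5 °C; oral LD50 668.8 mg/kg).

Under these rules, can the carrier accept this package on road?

Blowing-agent compound: self-accelerating decomposition temperature 27.7 °C < 75 °C → Code H-1 (Self-Reactive).
Self-accelerating decomposition temperature 25.5 °C meets the Code H-1 criterion (Self-Reactive), so the curing-agent paste is Code H-1.
Total Code H-1: (two 12.88 kg packs = 25.76 kg) + (three 13.33 kg packs = 39.99 kg) = 65.75 kg.
65.75 kg exceeds the road limit of 50 kg for Code H-1.

No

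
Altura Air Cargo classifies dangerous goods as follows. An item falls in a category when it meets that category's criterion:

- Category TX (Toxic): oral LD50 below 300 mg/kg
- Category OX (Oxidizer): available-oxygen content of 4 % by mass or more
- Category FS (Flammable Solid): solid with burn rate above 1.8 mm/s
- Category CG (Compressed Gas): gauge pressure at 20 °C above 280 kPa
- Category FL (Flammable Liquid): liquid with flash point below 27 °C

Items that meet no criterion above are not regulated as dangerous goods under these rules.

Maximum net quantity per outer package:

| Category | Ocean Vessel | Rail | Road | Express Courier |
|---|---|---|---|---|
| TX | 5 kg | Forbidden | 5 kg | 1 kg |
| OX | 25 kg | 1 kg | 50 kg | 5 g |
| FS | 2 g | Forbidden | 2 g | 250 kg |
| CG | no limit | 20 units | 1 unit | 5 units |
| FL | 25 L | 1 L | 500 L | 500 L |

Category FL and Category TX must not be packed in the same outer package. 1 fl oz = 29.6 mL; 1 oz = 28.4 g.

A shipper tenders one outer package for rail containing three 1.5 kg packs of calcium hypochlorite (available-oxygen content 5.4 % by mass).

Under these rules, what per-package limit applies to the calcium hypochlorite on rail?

1 kg

With available-oxygen content 5.4 % by mass (≥ 4 % by mass), the calcium hypochlorite falls in Category OX.
The rail limit for Category OX is 1 kg.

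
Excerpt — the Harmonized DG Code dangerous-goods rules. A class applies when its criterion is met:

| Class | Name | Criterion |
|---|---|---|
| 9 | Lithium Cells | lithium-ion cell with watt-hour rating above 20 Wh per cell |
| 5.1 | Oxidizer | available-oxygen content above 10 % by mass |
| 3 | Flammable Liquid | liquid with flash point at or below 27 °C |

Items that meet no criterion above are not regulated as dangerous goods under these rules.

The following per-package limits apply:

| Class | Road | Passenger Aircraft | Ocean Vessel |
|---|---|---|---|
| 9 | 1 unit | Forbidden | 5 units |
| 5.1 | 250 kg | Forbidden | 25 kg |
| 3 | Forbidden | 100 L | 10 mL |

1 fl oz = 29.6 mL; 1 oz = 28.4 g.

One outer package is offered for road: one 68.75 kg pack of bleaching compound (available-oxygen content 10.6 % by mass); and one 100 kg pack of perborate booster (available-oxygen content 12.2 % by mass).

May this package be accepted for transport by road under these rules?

Bleaching compound: available-oxygen content 10.6 % by mass > 10 % by mass → Class 5.1 (Oxidizer).
The perborate booster has available-oxygen content 12.2 % by mass, which is > 10 % by mass, so it is Class 5.1 (Oxidizer).
Class 5.1 net quantity: 68.75 kg + 100 kg = 168.75 kg.
168.75 kg is within the road limit of 250 kg for Class 5.1.

Yes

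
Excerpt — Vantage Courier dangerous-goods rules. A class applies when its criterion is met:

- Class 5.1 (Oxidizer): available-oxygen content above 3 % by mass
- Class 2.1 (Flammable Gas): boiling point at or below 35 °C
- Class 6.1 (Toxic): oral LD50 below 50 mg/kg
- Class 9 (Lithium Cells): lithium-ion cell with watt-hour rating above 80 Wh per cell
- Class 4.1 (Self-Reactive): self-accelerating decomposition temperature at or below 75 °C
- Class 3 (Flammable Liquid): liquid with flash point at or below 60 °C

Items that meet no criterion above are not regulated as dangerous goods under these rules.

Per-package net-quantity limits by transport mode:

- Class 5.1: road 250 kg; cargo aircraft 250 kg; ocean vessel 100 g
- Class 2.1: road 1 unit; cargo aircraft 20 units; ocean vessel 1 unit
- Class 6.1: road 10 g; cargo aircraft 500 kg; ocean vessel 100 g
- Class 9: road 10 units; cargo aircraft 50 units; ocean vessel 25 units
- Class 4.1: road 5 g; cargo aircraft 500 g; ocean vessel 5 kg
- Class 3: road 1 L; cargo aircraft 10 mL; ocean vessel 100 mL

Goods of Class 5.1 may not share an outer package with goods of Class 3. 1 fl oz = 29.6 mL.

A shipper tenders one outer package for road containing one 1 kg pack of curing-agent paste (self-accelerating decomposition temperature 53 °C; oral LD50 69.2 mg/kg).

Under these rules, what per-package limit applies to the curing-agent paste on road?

Curing-agent paste: self-accelerating decomposition temperature 53 °C ≤ 75 °C → Class 4.1 (Self-Reactive).
The road limit for Class 4.1 is 5 g.

5 g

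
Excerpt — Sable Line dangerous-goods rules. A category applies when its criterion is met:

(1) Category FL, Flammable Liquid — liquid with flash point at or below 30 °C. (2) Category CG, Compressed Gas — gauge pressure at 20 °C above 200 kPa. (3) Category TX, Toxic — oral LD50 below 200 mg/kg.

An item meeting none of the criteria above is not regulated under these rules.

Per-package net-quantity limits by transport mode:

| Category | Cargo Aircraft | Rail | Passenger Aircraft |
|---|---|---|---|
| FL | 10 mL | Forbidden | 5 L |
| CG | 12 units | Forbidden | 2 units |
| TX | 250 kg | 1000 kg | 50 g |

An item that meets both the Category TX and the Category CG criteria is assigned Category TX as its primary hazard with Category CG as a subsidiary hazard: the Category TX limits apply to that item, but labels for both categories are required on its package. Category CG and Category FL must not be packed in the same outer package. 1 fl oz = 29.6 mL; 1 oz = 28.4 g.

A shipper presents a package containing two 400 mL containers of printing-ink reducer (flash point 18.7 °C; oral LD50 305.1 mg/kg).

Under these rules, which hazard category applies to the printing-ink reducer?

Category FL

Flash point 18.7 °C meets the Category FL criterion (Flammable Liquid), so the printing-ink reducer is Category FL.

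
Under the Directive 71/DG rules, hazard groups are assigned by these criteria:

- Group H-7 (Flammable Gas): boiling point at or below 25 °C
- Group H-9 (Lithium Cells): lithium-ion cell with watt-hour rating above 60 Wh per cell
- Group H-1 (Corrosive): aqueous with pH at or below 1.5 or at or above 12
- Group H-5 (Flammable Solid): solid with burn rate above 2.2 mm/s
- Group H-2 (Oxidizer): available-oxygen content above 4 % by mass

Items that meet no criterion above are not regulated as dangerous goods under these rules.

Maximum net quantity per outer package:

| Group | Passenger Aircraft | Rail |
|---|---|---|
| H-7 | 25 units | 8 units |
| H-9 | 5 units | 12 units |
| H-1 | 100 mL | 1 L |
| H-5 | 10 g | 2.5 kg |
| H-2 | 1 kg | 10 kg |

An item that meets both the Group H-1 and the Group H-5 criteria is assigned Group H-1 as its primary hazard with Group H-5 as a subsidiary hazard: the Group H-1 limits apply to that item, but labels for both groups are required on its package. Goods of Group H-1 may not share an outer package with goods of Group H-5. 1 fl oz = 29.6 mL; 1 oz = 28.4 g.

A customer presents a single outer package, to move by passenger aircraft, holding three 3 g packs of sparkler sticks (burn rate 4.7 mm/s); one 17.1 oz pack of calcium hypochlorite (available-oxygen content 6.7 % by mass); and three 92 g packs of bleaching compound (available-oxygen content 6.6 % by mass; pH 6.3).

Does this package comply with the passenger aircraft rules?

Yes

Sparkler sticks: burn rate 4.7 mm/s > 2.2 mm/s → Group H-5 (Flammable Solid).
Calcium hypochlorite: available-oxygen content 6.7 % by mass > 4 % by mass → Group H-2 (Oxidizer).
Bleaching compound: available-oxygen content 6.6 % by mass > 4 % by mass → Group H-2 (Oxidizer).
Total Group H-2: (one 17.1 oz pack = 485.64 g) + (three 92 g packs = 276 g) = 761.64 g.
761.64 g ≤ 1 kg (passenger aircraft limit, Group H-2) — within limit.
Group H-5 quantity: three 3 g packs = 9 g.
That is within the Group H-5 passenger aircraft limit of 10 g.
The segregation rule (Group H-1 with Group H-5) does not apply to Group H-2 with Group H-5.
Every hazard group is within its passenger aircraft limit and no segregation rule is violated.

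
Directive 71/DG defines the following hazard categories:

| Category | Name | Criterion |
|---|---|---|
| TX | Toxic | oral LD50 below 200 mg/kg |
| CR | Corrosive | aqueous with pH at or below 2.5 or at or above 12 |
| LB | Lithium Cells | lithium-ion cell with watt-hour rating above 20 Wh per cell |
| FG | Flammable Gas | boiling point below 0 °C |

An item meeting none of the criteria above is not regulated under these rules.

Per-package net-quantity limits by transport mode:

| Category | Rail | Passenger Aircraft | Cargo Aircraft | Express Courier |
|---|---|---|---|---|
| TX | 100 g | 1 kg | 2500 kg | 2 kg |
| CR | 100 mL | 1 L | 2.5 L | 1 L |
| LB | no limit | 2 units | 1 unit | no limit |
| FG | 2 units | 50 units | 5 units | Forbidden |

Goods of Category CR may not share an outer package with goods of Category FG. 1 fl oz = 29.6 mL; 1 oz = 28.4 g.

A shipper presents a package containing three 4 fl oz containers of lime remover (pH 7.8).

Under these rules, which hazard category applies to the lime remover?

pH 7.8 is between 2.5 and 12, so Category CR does not apply.
No criterion is met, so the item is not regulated.

Not regulated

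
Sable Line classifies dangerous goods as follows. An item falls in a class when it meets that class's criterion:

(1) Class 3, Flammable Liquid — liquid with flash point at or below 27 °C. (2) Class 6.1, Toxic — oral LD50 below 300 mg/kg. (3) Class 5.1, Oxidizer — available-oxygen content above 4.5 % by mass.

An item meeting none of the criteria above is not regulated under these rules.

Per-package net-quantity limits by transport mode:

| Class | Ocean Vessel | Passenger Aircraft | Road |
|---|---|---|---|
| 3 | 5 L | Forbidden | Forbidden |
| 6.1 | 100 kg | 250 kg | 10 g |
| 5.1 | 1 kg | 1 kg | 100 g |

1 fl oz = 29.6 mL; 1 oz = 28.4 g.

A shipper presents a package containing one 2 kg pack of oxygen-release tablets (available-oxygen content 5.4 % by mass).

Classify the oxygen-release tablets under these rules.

Available-oxygen content 5.4 % by mass meets the Class 5.1 criterion (Oxidizer), so the oxygen-release tablets are Class 5.1.

Class 5.1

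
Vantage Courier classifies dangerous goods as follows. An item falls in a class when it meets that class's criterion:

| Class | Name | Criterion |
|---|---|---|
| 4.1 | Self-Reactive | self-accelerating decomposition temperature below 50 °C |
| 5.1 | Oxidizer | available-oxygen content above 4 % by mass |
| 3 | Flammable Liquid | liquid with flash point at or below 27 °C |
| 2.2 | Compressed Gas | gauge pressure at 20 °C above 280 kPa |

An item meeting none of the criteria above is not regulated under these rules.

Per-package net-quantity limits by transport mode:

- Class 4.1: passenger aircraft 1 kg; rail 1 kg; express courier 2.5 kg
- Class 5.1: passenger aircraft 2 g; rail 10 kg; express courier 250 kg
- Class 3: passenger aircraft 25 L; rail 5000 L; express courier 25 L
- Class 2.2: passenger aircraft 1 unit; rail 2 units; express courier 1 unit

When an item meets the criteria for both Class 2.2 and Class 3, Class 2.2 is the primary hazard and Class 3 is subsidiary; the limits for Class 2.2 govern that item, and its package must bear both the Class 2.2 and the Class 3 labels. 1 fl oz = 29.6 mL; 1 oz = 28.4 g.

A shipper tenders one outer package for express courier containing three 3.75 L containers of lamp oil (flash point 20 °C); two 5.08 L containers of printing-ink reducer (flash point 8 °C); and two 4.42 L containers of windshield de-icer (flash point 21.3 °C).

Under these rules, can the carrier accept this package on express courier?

Flash point 20 °C meets the Class 3 criterion (Flammable Liquid), so the lamp oil is Class 3.
Flash point 8 °C meets the Class 3 criterion (Flammable Liquid), so the printing-ink reducer is Class 3.
Flash point 21.3 °C meets the Class 3 criterion (Flammable Liquid), so the windshield de-icer is Class 3.
Total Class 3: (three 3.75 L containers = 11.25 L) + (two 5.08 L containers = 10.16 L) + (two 4.42 L containers = 8.84 L) = 30.25 L.
30.25 L exceeds the express courier limit of 25 L for Class 3.

No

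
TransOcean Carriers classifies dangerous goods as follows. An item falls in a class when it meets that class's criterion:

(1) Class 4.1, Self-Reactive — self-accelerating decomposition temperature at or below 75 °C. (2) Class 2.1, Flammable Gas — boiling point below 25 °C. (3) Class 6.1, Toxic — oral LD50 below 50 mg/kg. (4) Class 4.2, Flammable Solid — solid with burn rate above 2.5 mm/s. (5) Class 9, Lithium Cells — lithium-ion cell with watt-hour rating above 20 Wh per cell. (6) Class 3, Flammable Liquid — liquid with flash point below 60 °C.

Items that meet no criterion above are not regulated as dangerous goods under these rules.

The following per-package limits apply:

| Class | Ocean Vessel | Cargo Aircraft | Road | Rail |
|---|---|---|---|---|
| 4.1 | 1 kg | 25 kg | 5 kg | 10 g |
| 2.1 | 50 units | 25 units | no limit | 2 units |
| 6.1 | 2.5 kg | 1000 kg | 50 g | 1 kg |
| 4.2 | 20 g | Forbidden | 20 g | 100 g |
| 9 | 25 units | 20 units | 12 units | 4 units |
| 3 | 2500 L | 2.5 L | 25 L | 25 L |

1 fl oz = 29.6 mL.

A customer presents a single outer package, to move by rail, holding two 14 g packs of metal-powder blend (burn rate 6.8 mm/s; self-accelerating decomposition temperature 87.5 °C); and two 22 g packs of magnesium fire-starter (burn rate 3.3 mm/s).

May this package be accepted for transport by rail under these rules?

Yes

The metal-powder blend has burn rate 6.8 mm/s, which is > 2.5 mm/s, so it is Class 4.2 (Flammable Solid).
Burn rate 3.3 mm/s meets the Class 4.2 criterion (Flammable Solid), so the magnesium fire-starter is Class 4.2.
Total Class 4.2: (two 14 g packs = 28 g) + (two 22 g packs = 44 g) = 72 g.
72 g ≤ 100 g (rail limit, Class 4.2) — within limit.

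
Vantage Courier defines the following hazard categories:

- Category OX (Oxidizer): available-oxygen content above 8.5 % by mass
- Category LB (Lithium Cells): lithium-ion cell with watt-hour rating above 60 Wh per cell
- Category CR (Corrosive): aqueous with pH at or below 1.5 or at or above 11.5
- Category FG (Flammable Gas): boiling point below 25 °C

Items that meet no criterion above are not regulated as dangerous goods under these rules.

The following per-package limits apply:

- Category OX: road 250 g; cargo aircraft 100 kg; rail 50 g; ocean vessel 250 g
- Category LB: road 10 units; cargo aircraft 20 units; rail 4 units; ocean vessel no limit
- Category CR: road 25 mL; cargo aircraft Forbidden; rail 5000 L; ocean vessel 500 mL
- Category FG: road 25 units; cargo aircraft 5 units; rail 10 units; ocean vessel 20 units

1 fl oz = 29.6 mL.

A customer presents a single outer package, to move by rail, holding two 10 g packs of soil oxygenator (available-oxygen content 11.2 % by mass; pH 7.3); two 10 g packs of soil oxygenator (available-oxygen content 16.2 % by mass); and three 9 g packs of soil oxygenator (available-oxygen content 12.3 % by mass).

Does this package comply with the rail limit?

No

Available-oxygen content 11.2 % by mass meets the Category OX criterion (Oxidizer), so the soil oxygenator is Category OX.
Soil oxygenator: available-oxygen content 16.2 % by mass > 8.5 % by mass → Category OX (Oxidizer).
With available-oxygen content 12.3 % by mass (> 8.5 % by mass), the soil oxygenator falls in Category OX.
Total Category OX: (two 10 g packs = 20 g) + (two 10 g packs = 20 g) + (three 9 g packs = 27 g) = 67 g.
67 g > 50 g (rail limit, Category OX) — over the limit.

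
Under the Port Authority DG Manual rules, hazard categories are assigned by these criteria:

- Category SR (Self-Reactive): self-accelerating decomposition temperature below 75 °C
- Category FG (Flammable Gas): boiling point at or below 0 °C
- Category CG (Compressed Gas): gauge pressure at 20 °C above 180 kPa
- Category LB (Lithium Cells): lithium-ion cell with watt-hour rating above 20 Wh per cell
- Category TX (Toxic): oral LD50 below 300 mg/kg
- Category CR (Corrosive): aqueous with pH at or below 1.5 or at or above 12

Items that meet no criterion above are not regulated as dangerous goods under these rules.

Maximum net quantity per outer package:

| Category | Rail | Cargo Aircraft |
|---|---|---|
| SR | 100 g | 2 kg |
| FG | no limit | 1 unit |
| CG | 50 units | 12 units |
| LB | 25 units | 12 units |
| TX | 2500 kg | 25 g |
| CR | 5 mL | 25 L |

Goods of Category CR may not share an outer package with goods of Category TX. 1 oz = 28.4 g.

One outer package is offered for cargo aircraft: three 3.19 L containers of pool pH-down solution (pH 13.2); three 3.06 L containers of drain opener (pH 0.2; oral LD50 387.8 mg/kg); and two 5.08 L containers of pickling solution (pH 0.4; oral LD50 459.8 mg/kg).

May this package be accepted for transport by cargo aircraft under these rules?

No

The pool pH-down solution has pH 13.2, which is ≥ 12, so it is Category CR (Corrosive).
pH 0.2 meets the Category CR criterion (Corrosive), so the drain opener is Category CR.
pH 0.4 meets the Category CR criterion (Corrosive), so the pickling solution is Category CR.
Total Category CR: (three 3.19 L containers = 9.57 L) + (three 3.06 L containers = 9.18 L) + (two 5.08 L containers = 10.16 L) = 28.91 L.
28.91 L > 25 L (cargo aircraft limit, Category CR) — over the limit.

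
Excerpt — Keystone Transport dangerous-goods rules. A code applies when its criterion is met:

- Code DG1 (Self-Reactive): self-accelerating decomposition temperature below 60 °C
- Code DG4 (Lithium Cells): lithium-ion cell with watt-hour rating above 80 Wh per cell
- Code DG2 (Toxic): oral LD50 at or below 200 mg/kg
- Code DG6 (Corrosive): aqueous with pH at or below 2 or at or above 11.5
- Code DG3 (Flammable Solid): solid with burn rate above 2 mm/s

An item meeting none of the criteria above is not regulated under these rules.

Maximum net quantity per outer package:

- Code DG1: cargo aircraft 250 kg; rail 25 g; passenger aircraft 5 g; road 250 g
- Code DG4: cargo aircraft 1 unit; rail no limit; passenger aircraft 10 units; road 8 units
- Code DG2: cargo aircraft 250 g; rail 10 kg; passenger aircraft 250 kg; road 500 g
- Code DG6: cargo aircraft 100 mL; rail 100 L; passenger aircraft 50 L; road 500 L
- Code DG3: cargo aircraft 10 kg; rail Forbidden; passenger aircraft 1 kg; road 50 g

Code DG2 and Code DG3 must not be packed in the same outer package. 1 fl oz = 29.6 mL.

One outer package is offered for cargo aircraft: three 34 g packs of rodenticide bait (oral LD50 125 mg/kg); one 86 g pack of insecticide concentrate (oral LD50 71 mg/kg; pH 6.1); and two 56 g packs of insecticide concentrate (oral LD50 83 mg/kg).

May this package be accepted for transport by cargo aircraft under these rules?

No

Rodenticide bait: oral LD50 125 mg/kg ≤ 200 mg/kg → Code DG2 (Toxic).
The insecticide concentrate has oral LD50 71 mg/kg, which is ≤ 200 mg/kg, so it is Code DG2 (Toxic).
Insecticide concentrate: oral LD50 83 mg/kg ≤ 200 mg/kg → Code DG2 (Toxic).
Total Code DG2: (three 34 g packs = 102 g) + 86 g + (two 56 g packs = 112 g) = 300 g.
300 g exceeds the cargo aircraft limit of 250 g for Code DG2.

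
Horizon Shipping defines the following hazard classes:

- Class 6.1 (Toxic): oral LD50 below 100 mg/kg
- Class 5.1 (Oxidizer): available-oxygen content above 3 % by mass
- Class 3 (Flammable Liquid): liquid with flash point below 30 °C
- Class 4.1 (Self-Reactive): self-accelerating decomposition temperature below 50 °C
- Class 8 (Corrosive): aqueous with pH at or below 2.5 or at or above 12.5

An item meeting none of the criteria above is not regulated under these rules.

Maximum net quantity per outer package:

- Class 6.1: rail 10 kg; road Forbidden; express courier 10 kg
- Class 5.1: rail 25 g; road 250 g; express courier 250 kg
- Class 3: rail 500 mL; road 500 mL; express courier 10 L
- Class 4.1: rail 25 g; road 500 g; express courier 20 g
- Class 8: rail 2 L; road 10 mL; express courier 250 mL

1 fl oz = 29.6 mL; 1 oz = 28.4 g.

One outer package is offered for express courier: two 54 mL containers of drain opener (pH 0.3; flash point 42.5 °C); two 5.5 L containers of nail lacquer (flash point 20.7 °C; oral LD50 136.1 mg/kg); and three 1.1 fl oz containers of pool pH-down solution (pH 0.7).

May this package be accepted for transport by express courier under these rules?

With pH 0.3 (≤ 2.5), the drain opener falls in Class 8.
Flash point 20.7 °C meets the Class 3 criterion (Flammable Liquid), so the nail lacquer is Class 3.
With pH 0.7 (≤ 2.5), the pool pH-down solution falls in Class 8.
Class 3 quantity: two 5.5 L containers = 11 L.
11 L > 10 L (express courier limit, Class 3) — over the limit.
Class 8 net quantity: (two 54 mL containers = 108 mL) + (three 1.1 fl oz containers = 97.68 mL) = 205.68 mL.
205.68 mL is within the express courier limit of 250 mL for Class 8.

No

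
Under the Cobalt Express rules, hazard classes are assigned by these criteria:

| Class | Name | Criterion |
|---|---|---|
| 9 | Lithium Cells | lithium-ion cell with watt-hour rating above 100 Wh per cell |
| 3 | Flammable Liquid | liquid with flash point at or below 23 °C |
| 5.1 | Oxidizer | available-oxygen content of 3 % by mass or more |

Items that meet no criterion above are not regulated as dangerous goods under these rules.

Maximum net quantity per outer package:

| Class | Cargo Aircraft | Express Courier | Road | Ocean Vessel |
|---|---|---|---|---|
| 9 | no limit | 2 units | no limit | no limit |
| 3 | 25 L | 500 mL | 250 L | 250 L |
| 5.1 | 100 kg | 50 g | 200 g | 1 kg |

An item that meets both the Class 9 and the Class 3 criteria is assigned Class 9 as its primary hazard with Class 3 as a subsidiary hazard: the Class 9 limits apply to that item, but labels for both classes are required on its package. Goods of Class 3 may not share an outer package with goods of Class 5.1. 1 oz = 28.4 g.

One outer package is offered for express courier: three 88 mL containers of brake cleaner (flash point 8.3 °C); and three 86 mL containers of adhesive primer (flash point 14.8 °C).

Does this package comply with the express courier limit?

No

Flash point 8.3 °C meets the Class 3 criterion (Flammable Liquid), so the brake cleaner is Class 3.
The adhesive primer has flash point 14.8 °C, which is ≤ 23 °C, so it is Class 3 (Flammable Liquid).
Total Class 3: (three 88 mL containers = 264 mL) + (three 86 mL containers = 258 mL) = 522 mL.
That exceeds the Class 3 express courier limit of 500 mL.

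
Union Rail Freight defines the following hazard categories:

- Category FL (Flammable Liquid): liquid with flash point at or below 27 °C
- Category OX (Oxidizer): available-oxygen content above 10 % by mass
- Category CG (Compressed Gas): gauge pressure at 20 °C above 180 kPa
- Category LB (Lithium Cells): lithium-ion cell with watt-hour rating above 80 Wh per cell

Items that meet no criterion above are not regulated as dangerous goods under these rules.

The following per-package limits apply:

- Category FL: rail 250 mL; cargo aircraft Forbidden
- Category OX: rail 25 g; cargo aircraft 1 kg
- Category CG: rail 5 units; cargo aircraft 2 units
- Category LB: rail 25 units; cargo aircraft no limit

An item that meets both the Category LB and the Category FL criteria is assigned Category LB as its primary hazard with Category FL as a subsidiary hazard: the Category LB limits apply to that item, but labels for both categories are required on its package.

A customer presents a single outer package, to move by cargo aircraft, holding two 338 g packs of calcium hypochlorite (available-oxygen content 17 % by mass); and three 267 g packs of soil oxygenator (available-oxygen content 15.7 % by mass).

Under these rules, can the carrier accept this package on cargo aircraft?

No

Available-oxygen content 17 % by mass meets the Category OX criterion (Oxidizer), so the calcium hypochlorite is Category OX.
Soil oxygenator: available-oxygen content 15.7 % by mass > 10 % by mass → Category OX (Oxidizer).
Total Category OX: (two 338 g packs = 676 g) + (three 267 g packs = 801 g) = 1.477 kg.
That exceeds the Category OX cargo aircraft limit of 1 kg.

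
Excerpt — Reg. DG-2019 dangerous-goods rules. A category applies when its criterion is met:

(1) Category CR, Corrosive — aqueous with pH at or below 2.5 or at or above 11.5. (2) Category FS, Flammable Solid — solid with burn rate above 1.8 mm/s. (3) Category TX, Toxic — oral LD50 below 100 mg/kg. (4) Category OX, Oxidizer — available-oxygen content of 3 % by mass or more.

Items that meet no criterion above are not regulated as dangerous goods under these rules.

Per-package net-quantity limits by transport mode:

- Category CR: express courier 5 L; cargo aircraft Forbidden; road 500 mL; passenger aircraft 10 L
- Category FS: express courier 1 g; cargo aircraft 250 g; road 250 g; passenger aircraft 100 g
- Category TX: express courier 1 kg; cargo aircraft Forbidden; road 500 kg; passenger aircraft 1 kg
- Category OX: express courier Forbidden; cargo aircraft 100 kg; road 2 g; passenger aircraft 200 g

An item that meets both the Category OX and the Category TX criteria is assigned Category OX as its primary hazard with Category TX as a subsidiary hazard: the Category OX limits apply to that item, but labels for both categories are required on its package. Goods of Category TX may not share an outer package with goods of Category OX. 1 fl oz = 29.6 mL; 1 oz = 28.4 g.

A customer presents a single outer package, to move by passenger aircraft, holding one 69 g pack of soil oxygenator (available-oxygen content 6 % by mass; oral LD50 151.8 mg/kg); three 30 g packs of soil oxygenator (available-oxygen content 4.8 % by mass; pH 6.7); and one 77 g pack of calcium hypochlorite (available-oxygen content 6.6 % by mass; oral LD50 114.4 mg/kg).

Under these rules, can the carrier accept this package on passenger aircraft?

No

Soil oxygenator: available-oxygen content 6 % by mass ≥ 3 % by mass → Category OX (Oxidizer).
Available-oxygen content 4.8 % by mass meets the Category OX criterion (Oxidizer), so the soil oxygenator is Category OX.
Calcium hypochlorite: available-oxygen content 6.6 % by mass ≥ 3 % by mass → Category OX (Oxidizer).
Category OX net quantity: 69 g + (three 30 g packs = 90 g) + 77 g = 236 g.
236 g > 200 g (passenger aircraft limit, Category OX) — over the limit.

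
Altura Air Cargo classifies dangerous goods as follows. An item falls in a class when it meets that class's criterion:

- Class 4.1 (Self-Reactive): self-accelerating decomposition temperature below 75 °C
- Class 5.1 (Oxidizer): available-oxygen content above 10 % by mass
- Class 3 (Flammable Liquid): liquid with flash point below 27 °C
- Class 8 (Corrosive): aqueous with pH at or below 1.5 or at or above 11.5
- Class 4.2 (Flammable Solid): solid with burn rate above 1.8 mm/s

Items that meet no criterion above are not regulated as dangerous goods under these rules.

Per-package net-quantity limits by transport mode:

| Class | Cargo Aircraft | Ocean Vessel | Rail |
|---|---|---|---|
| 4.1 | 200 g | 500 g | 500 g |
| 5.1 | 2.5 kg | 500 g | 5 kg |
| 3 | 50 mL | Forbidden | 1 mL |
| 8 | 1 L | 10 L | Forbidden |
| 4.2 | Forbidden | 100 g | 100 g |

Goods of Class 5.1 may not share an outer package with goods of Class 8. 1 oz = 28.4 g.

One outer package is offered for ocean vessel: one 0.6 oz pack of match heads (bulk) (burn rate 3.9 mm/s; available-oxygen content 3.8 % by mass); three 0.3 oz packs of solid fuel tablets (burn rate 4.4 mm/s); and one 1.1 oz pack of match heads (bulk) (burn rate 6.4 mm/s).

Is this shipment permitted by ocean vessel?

Burn rate 3.9 mm/s meets the Class 4.2 criterion (Flammable Solid), so the match heads (bulk) are Class 4.2.
Solid fuel tablets: burn rate 4.4 mm/s > 1.8 mm/s → Class 4.2 (Flammable Solid).
With burn rate 6.4 mm/s (> 1.8 mm/s), the match heads (bulk) fall in Class 4.2.
Class 4.2 net quantity: (one 0.6 oz pack = 17.04 g) + (three 0.3 oz packs = 25.56 g) + (one 1.1 oz pack = 31.24 g) = 73.84 g.
73.84 g is within the ocean vessel limit of 100 g for Class 4.2.

Yes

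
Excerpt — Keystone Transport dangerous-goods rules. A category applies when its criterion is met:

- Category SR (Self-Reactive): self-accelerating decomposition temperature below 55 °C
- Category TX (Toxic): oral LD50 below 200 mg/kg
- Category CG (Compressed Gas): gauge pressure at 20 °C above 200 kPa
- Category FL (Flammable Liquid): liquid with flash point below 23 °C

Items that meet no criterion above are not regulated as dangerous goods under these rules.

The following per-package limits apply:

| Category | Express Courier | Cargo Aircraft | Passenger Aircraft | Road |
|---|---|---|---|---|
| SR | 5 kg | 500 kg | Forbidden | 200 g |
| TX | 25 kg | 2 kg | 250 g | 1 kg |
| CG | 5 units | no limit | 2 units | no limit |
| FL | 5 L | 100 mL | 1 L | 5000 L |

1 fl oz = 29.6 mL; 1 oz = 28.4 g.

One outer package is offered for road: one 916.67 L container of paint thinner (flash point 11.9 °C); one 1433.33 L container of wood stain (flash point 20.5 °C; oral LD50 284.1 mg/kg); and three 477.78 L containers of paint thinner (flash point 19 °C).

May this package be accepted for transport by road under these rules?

Paint thinner: flash point 11.9 °C < 23 °C → Category FL (Flammable Liquid).
Flash point 20.5 °C meets the Category FL criterion (Flammable Liquid), so the wood stain is Category FL.
The paint thinner has flash point 19 °C, which is < 23 °C, so it is Category FL (Flammable Liquid).
Total Category FL: 916.67 L + 1433.33 L + (three 477.78 L containers = 1433.34 L) = 3783.34 L.
That is within the Category FL road limit of 5000 L.

Yes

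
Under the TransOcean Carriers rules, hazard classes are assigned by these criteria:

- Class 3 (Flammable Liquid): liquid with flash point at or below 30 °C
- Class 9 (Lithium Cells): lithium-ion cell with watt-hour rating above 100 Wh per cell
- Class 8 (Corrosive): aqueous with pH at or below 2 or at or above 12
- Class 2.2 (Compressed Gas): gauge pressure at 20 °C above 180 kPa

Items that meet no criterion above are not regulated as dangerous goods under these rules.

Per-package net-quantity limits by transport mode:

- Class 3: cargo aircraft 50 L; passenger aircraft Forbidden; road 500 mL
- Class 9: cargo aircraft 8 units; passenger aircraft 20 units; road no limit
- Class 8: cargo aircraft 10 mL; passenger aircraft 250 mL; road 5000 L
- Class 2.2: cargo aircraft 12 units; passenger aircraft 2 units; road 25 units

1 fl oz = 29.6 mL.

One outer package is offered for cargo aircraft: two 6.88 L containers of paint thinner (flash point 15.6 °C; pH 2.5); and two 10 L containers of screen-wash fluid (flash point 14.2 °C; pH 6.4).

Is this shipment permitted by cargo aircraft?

Yes

Paint thinner: flash point 15.6 °C ≤ 30 °C → Class 3 (Flammable Liquid).
The screen-wash fluid has flash point 14.2 °C, which is ≤ 30 °C, so it is Class 3 (Flammable Liquid).
Class 3 net quantity: (two 6.88 L containers = 13.76 L) + (two 10 L containers = 20 L) = 33.76 L.
That is within the Class 3 cargo aircraft limit of 50 L.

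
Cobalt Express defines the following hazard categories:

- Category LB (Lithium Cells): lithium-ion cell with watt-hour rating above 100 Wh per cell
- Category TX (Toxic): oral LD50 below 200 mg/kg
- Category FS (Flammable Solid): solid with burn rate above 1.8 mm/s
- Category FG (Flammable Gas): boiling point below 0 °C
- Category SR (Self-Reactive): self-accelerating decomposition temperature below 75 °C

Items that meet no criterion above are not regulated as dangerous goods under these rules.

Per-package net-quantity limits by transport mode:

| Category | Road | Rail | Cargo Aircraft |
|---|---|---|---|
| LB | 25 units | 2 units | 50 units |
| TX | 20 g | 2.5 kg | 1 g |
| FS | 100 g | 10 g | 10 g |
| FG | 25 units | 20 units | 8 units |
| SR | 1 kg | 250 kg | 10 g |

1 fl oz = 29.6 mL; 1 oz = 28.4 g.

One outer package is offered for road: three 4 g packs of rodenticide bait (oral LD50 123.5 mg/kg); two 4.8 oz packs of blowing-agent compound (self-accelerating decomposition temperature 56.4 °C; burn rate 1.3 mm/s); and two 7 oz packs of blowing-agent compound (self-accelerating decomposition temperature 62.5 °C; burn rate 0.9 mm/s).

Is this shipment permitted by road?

Yes

Rodenticide bait: oral LD50 123.5 mg/kg < 200 mg/kg → Category TX (Toxic).
With self-accelerating decomposition temperature 56.4 °C (< 75 °C), the blowing-agent compound falls in Category SR.
The blowing-agent compound has self-accelerating decomposition temperature 62.5 °C, which is < 75 °C, so it is Category SR (Self-Reactive).
Category TX quantity: three 4 g packs = 12 g.
12 g is within the road limit of 20 g for Category TX.
Total Category SR: (two 4.8 oz packs = 272.64 g) + (two 7 oz packs = 397.6 g) = 670.24 g.
That is within the Category SR road limit of 1 kg.
Every hazard category is within its road limit and no segregation rule is violated.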